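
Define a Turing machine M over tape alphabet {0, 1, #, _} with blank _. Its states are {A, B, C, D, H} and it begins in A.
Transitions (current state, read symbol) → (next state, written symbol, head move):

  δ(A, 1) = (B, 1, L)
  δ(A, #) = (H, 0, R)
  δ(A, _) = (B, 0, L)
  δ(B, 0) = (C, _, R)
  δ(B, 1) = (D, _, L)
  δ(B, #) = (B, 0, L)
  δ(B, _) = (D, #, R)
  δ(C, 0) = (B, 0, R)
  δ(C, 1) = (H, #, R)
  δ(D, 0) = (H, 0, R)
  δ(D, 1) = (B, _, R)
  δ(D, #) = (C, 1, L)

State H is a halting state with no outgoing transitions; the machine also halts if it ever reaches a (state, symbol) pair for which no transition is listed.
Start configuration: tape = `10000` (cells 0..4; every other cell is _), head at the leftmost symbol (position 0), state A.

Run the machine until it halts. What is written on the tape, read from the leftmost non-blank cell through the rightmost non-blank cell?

A | _[1]0000__   read 1 → write 1, move L, go to B
B | [_]10000__   read _ → write #, move R, go to D
D | #[1]0000__   read 1 → write _, move R, go to B
B | #_[0]000__   read 0 → write _, move R, go to C
C | #__[0]00__   read 0 → write 0, move R, go to B
B | #__0[0]0__   read 0 → write _, move R, go to C
C | #__0_[0]__   read 0 → write 0, move R, go to B
B | #__0_0[_]_   read _ → write #, move R, go to D
D | #__0_0#[_]
The non-blank tape span at halt is #__0_0#.

#__0_0#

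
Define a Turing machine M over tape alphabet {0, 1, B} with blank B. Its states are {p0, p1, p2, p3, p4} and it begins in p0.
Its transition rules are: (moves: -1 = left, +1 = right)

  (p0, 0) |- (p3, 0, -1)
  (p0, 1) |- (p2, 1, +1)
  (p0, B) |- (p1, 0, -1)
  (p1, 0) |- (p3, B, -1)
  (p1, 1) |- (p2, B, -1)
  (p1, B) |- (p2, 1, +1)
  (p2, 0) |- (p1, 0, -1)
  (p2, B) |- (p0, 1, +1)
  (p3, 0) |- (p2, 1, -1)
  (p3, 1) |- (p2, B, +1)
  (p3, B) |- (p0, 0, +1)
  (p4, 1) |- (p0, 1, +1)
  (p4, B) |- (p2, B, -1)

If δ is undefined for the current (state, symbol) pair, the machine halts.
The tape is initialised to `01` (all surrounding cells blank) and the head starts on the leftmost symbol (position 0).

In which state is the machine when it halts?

p2

p0 | BB[0]1   read 0 → write 0, move -1, go to p3
p3 | B[B]01   read B → write 0, move +1, go to p0
p0 | B0[0]1   read 0 → write 0, move -1, go to p3
p3 | B[0]01   read 0 → write 1, move -1, go to p2
p2 | [B]101   read B → write 1, move +1, go to p0
p0 | 1[1]01   read 1 → write 1, move +1, go to p2
p2 | 11[0]1   read 0 → write 0, move -1, go to p1
p1 | 1[1]01   read 1 → write B, move -1, go to p2
p2 | [1]B01
No transition is defined for (p2, 1); M halts in state p2.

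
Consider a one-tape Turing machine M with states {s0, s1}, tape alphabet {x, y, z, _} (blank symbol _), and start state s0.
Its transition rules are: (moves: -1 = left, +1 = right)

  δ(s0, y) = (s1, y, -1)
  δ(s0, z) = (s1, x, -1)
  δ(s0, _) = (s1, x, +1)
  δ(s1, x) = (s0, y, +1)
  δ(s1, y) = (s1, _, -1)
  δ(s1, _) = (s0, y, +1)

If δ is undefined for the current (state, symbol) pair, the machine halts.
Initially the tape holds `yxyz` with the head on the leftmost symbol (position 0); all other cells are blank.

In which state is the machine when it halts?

s1

s0 | __[y]xyz   read y → write y, move -1, go to s1
s1 | _[_]yxyz   read _ → write y, move +1, go to s0
s0 | _y[y]xyz   read y → write y, move -1, go to s1
s1 | _[y]yxyz   read y → write _, move -1, go to s1
s1 | [_]_yxyz   read _ → write y, move +1, go to s0
s0 | y[_]yxyz   read _ → write x, move +1, go to s1
s1 | yx[y]xyz   read y → write _, move -1, go to s1
s1 | y[x]_xyz   read x → write y, move +1, go to s0
s0 | yy[_]xyz   read _ → write x, move +1, go to s1
s1 | yyx[x]yz   read x → write y, move +1, go to s0
s0 | yyxy[y]z   read y → write y, move -1, go to s1
s1 | yyx[y]yz   read y → write _, move -1, go to s1
s1 | yy[x]_yz   read x → write y, move +1, go to s0
s0 | yyy[_]yz   read _ → write x, move +1, go to s1
s1 | yyyx[y]z   read y → write _, move -1, go to s1
s1 | yyy[x]_z   read x → write y, move +1, go to s0
s0 | yyyy[_]z   read _ → write x, move +1, go to s1
s1 | yyyyx[z]
No transition is defined for (s1, z); M halts in state s1.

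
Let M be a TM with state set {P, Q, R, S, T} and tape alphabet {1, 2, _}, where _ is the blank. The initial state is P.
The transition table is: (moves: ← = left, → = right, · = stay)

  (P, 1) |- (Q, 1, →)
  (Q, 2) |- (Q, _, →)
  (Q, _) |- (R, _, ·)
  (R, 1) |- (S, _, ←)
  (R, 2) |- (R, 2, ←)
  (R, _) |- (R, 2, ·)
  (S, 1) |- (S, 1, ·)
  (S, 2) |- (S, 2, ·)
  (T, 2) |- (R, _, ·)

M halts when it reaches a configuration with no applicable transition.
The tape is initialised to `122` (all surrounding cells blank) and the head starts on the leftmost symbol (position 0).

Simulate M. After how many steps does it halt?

state=P head=0 tape=_[1]22_   (P,1)→(Q,1,→)
state=Q head=1 tape=_1[2]2_   (Q,2)→(Q,_,→)
state=Q head=2 tape=_1_[2]_   (Q,2)→(Q,_,→)
state=Q head=3 tape=_1__[_]   (Q,_)→(R,_,·)
state=R head=3 tape=_1__[_]   (R,_)→(R,2,·)
state=R head=3 tape=_1__[2]   (R,2)→(R,2,←)
state=R head=2 tape=_1_[_]2   (R,_)→(R,2,·)
state=R head=2 tape=_1_[2]2   (R,2)→(R,2,←)
state=R head=1 tape=_1[_]22   (R,_)→(R,2,·)
state=R head=1 tape=_1[2]22   (R,2)→(R,2,←)
state=R head=0 tape=_[1]222   (R,1)→(S,_,←)
state=S head=-1 tape=[_]_222
M halts after 11 transitions.

11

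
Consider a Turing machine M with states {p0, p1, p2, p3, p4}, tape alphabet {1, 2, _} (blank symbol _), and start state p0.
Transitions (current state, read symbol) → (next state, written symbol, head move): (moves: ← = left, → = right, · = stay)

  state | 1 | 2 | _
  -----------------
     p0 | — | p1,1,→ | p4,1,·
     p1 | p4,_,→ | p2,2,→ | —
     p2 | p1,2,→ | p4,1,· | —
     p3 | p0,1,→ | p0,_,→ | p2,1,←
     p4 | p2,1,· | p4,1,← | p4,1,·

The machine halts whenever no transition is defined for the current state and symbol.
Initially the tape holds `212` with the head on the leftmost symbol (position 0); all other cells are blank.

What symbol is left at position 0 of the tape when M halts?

state=p0 head=0 tape=[2]12__   (p0,2)→(p1,1,→)
state=p1 head=1 tape=1[1]2__   (p1,1)→(p4,_,→)
state=p4 head=2 tape=1_[2]__   (p4,2)→(p4,1,←)
state=p4 head=1 tape=1[_]1__   (p4,_)→(p4,1,·)
state=p4 head=1 tape=1[1]1__   (p4,1)→(p2,1,·)
state=p2 head=1 tape=1[1]1__   (p2,1)→(p1,2,→)
state=p1 head=2 tape=12[1]__   (p1,1)→(p4,_,→)
state=p4 head=3 tape=12_[_]_   (p4,_)→(p4,1,·)
state=p4 head=3 tape=12_[1]_   (p4,1)→(p2,1,·)
state=p2 head=3 tape=12_[1]_   (p2,1)→(p1,2,→)
state=p1 head=4 tape=12_2[_]
Cell 0 holds 1 when M halts.

1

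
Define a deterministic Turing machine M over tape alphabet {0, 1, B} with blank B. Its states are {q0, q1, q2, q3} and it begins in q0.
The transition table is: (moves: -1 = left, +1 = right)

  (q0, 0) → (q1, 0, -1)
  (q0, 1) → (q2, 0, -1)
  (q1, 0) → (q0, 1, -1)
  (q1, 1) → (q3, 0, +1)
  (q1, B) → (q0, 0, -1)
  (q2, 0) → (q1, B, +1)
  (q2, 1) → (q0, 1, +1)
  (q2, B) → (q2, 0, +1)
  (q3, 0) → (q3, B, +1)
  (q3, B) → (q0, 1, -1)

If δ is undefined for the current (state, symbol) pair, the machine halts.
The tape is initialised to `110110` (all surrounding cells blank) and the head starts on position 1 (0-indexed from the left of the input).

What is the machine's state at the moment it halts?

q0 | 1[1]0110   read 1 → write 0, move -1, go to q2
q2 | [1]00110   read 1 → write 1, move +1, go to q0
q0 | 1[0]0110   read 0 → write 0, move -1, go to q1
q1 | [1]00110   read 1 → write 0, move +1, go to q3
q3 | 0[0]0110   read 0 → write B, move +1, go to q3
q3 | 0B[0]110   read 0 → write B, move +1, go to q3
q3 | 0BB[1]10
No transition is defined for (q3, 1); M halts in state q3.

q3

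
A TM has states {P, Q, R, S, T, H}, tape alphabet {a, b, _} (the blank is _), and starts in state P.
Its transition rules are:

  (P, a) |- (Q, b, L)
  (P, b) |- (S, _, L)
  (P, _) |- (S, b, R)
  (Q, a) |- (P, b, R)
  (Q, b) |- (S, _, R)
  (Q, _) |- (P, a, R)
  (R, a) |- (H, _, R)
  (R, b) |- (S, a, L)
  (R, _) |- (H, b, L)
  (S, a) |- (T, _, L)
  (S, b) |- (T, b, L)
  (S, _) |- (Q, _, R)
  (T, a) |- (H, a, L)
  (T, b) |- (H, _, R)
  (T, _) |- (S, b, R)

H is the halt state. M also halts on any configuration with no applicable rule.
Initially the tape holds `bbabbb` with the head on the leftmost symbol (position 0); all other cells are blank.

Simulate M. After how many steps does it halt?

state=P head=0 tape=_[b]babbb   (P,b)→(S,_,L)
state=S head=-1 tape=[_]_babbb   (S,_)→(Q,_,R)
state=Q head=0 tape=_[_]babbb   (Q,_)→(P,a,R)
state=P head=1 tape=_a[b]abbb   (P,b)→(S,_,L)
state=S head=0 tape=_[a]_abbb   (S,a)→(T,_,L)
state=T head=-1 tape=[_]__abbb   (T,_)→(S,b,R)
state=S head=0 tape=b[_]_abbb   (S,_)→(Q,_,R)
state=Q head=1 tape=b_[_]abbb   (Q,_)→(P,a,R)
state=P head=2 tape=b_a[a]bbb   (P,a)→(Q,b,L)
state=Q head=1 tape=b_[a]bbbb   (Q,a)→(P,b,R)
state=P head=2 tape=b_b[b]bbb   (P,b)→(S,_,L)
state=S head=1 tape=b_[b]_bbb   (S,b)→(T,b,L)
state=T head=0 tape=b[_]b_bbb   (T,_)→(S,b,R)
state=S head=1 tape=bb[b]_bbb   (S,b)→(T,b,L)
state=T head=0 tape=b[b]b_bbb   (T,b)→(H,_,R)
state=H head=1 tape=b_[b]_bbb
M halts after 15 transitions.

15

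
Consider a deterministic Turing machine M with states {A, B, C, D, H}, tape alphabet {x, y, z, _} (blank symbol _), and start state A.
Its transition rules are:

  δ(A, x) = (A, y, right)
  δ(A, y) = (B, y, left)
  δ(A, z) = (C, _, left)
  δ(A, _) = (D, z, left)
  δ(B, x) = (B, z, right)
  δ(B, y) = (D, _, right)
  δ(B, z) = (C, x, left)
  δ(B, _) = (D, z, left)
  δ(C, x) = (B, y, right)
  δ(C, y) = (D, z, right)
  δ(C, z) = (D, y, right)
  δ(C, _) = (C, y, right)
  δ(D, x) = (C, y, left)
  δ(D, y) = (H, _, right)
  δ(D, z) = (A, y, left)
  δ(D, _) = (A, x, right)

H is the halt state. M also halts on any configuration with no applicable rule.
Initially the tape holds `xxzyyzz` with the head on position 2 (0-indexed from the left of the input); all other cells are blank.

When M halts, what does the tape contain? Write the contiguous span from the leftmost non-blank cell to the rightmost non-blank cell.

x_zyyzz

A | xx[z]yyzz   read z → write _, move left, go to C
C | x[x]_yyzz   read x → write y, move right, go to B
B | xy[_]yyzz   read _ → write z, move left, go to D
D | x[y]zyyzz   read y → write _, move right, go to H
H | x_[z]yyzz
The non-blank tape span at halt is x_zyyzz.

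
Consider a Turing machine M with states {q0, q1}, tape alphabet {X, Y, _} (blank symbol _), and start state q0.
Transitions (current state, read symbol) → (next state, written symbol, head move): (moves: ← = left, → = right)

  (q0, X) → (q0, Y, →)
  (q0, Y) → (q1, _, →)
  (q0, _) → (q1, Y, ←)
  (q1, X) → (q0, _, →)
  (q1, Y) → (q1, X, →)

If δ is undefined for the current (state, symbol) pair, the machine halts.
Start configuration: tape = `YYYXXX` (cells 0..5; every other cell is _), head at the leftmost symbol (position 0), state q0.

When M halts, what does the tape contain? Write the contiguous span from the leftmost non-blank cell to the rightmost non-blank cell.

XX_YXX

state=q0 head=0 tape=[Y]YYXXX__   (q0,Y)→(q1,_,→)
state=q1 head=1 tape=_[Y]YXXX__   (q1,Y)→(q1,X,→)
state=q1 head=2 tape=_X[Y]XXX__   (q1,Y)→(q1,X,→)
state=q1 head=3 tape=_XX[X]XX__   (q1,X)→(q0,_,→)
state=q0 head=4 tape=_XX_[X]X__   (q0,X)→(q0,Y,→)
state=q0 head=5 tape=_XX_Y[X]__   (q0,X)→(q0,Y,→)
state=q0 head=6 tape=_XX_YY[_]_   (q0,_)→(q1,Y,←)
state=q1 head=5 tape=_XX_Y[Y]Y_   (q1,Y)→(q1,X,→)
state=q1 head=6 tape=_XX_YX[Y]_   (q1,Y)→(q1,X,→)
state=q1 head=7 tape=_XX_YXX[_]
The non-blank tape span at halt is XX_YXX.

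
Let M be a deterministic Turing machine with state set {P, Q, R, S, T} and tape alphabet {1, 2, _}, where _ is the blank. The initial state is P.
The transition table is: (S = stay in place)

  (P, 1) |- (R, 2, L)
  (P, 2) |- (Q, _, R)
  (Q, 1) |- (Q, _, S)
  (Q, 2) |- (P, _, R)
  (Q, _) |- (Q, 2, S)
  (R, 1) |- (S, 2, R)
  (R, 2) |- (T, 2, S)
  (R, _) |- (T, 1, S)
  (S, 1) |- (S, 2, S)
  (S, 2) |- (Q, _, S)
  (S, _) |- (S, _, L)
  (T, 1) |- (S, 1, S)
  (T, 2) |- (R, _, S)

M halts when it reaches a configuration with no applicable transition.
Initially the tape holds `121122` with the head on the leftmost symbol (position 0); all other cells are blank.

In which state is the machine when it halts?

P | _[1]21122_   read 1 → write 2, move L, go to R
R | [_]221122_   read _ → write 1, move S, go to T
T | [1]221122_   read 1 → write 1, move S, go to S
S | [1]221122_   read 1 → write 2, move S, go to S
S | [2]221122_   read 2 → write _, move S, go to Q
Q | [_]221122_   read _ → write 2, move S, go to Q
Q | [2]221122_   read 2 → write _, move R, go to P
P | _[2]21122_   read 2 → write _, move R, go to Q
Q | __[2]1122_   read 2 → write _, move R, go to P
P | ___[1]122_   read 1 → write 2, move L, go to R
R | __[_]2122_   read _ → write 1, move S, go to T
T | __[1]2122_   read 1 → write 1, move S, go to S
S | __[1]2122_   read 1 → write 2, move S, go to S
S | __[2]2122_   read 2 → write _, move S, go to Q
Q | __[_]2122_   read _ → write 2, move S, go to Q
Q | __[2]2122_   read 2 → write _, move R, go to P
P | ___[2]122_   read 2 → write _, move R, go to Q
Q | ____[1]22_   read 1 → write _, move S, go to Q
Q | ____[_]22_   read _ → write 2, move S, go to Q
Q | ____[2]22_   read 2 → write _, move R, go to P
P | _____[2]2_   read 2 → write _, move R, go to Q
Q | ______[2]_   read 2 → write _, move R, go to P
P | _______[_]
No transition is defined for (P, _); M halts in state P.

P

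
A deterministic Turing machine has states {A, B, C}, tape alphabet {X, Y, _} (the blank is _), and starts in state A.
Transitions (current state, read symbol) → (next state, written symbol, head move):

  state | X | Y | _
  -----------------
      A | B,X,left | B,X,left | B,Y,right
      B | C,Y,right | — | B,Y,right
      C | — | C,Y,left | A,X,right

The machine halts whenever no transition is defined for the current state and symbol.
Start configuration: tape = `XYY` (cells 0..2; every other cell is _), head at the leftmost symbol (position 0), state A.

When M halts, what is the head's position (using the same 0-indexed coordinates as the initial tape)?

A | __[X]YY   read X → write X, move left, go to B
B | _[_]XYY   read _ → write Y, move right, go to B
B | _Y[X]YY   read X → write Y, move right, go to C
C | _YY[Y]Y   read Y → write Y, move left, go to C
C | _Y[Y]YY   read Y → write Y, move left, go to C
C | _[Y]YYY   read Y → write Y, move left, go to C
C | [_]YYYY   read _ → write X, move right, go to A
A | X[Y]YYY   read Y → write X, move left, go to B
B | [X]XYYY   read X → write Y, move right, go to C
C | Y[X]YYY
At halt the head is at cell -1.

-1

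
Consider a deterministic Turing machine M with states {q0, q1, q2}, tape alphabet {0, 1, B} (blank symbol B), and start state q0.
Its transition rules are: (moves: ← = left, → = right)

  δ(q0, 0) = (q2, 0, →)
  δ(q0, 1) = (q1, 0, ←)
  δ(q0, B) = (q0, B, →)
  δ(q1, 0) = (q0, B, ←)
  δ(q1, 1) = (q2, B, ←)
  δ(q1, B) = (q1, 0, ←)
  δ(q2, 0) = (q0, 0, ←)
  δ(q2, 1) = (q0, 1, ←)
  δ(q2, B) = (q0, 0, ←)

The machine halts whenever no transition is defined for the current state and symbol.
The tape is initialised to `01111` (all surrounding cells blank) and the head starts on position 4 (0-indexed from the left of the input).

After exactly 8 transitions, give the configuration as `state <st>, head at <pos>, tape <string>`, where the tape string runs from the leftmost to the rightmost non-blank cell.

q0 | B0111[1]   read 1 → write 0, move ←, go to q1
q1 | B011[1]0   read 1 → write B, move ←, go to q2
q2 | B01[1]B0   read 1 → write 1, move ←, go to q0
q0 | B0[1]1B0   read 1 → write 0, move ←, go to q1
q1 | B[0]01B0   read 0 → write B, move ←, go to q0
q0 | [B]B01B0   read B → write B, move →, go to q0
q0 | B[B]01B0   read B → write B, move →, go to q0
q0 | BB[0]1B0   read 0 → write 0, move →, go to q2
q2 | BB0[1]B0
After 8 steps: state q2, head at 2, tape 01B0.

state q2, head at 2, tape 01B0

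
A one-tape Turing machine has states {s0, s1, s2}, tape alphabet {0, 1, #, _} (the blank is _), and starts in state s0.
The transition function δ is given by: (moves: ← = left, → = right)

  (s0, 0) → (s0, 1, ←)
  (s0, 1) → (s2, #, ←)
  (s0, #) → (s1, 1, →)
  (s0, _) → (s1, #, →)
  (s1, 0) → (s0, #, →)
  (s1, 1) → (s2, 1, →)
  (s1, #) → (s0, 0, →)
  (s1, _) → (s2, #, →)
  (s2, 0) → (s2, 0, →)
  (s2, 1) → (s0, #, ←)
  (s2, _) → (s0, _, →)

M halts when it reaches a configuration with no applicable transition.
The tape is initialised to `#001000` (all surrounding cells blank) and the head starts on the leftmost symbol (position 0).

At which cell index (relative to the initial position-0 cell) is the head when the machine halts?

2

state=s0 head=0 tape=_[#]001000   (s0,#)→(s1,1,→)
state=s1 head=1 tape=_1[0]01000   (s1,0)→(s0,#,→)
state=s0 head=2 tape=_1#[0]1000   (s0,0)→(s0,1,←)
state=s0 head=1 tape=_1[#]11000   (s0,#)→(s1,1,→)
state=s1 head=2 tape=_11[1]1000   (s1,1)→(s2,1,→)
state=s2 head=3 tape=_111[1]000   (s2,1)→(s0,#,←)
state=s0 head=2 tape=_11[1]#000   (s0,1)→(s2,#,←)
state=s2 head=1 tape=_1[1]##000   (s2,1)→(s0,#,←)
state=s0 head=0 tape=_[1]###000   (s0,1)→(s2,#,←)
state=s2 head=-1 tape=[_]####000   (s2,_)→(s0,_,→)
state=s0 head=0 tape=_[#]###000   (s0,#)→(s1,1,→)
state=s1 head=1 tape=_1[#]##000   (s1,#)→(s0,0,→)
state=s0 head=2 tape=_10[#]#000   (s0,#)→(s1,1,→)
state=s1 head=3 tape=_101[#]000   (s1,#)→(s0,0,→)
state=s0 head=4 tape=_1010[0]00   (s0,0)→(s0,1,←)
state=s0 head=3 tape=_101[0]100   (s0,0)→(s0,1,←)
state=s0 head=2 tape=_10[1]1100   (s0,1)→(s2,#,←)
state=s2 head=1 tape=_1[0]#1100   (s2,0)→(s2,0,→)
state=s2 head=2 tape=_10[#]1100
At halt the head is at cell 2.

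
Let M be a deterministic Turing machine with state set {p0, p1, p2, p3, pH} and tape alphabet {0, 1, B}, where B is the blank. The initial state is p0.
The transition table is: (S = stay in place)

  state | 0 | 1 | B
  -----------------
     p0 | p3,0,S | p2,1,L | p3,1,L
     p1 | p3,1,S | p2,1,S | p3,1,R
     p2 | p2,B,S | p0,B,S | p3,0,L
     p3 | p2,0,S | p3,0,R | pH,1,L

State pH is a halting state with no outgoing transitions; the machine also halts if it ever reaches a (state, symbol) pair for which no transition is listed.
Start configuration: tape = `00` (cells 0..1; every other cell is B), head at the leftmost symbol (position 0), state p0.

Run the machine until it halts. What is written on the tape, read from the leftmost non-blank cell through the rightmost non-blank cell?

100

p0 | BB[0]0   read 0 → write 0, move S, go to p3
p3 | BB[0]0   read 0 → write 0, move S, go to p2
p2 | BB[0]0   read 0 → write B, move S, go to p2
p2 | BB[B]0   read B → write 0, move L, go to p3
p3 | B[B]00   read B → write 1, move L, go to pH
pH | [B]100
The non-blank tape span at halt is 100.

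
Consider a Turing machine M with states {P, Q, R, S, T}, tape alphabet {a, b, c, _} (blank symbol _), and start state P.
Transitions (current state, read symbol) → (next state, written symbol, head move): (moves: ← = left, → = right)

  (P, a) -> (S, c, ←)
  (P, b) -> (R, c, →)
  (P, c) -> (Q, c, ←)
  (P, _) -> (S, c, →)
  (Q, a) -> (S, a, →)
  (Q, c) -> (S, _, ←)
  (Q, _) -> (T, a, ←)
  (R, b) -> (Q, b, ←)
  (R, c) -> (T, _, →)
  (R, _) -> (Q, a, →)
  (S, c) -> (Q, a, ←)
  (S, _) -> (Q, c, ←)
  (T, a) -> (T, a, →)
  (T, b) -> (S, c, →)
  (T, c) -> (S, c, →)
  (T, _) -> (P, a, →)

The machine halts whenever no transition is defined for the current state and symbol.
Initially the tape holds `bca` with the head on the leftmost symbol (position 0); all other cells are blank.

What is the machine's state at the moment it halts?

S

state=P head=0 tape=[b]ca___   (P,b)→(R,c,→)
state=R head=1 tape=c[c]a___   (R,c)→(T,_,→)
state=T head=2 tape=c_[a]___   (T,a)→(T,a,→)
state=T head=3 tape=c_a[_]__   (T,_)→(P,a,→)
state=P head=4 tape=c_aa[_]_   (P,_)→(S,c,→)
state=S head=5 tape=c_aac[_]   (S,_)→(Q,c,←)
state=Q head=4 tape=c_aa[c]c   (Q,c)→(S,_,←)
state=S head=3 tape=c_a[a]_c
No transition is defined for (S, a); M halts in state S.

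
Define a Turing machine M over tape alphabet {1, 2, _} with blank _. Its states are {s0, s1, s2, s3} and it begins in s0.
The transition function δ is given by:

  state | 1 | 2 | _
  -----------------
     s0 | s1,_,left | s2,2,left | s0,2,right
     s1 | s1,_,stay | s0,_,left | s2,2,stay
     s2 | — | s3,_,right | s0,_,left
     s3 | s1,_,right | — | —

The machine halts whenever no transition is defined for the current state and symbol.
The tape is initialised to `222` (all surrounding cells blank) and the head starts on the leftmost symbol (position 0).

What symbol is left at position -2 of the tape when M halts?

2

state=s0 head=0 tape=__[2]22   (s0,2)→(s2,2,left)
state=s2 head=-1 tape=_[_]222   (s2,_)→(s0,_,left)
state=s0 head=-2 tape=[_]_222   (s0,_)→(s0,2,right)
state=s0 head=-1 tape=2[_]222   (s0,_)→(s0,2,right)
state=s0 head=0 tape=22[2]22   (s0,2)→(s2,2,left)
state=s2 head=-1 tape=2[2]222   (s2,2)→(s3,_,right)
state=s3 head=0 tape=2_[2]22
Cell -2 holds 2 when M halts.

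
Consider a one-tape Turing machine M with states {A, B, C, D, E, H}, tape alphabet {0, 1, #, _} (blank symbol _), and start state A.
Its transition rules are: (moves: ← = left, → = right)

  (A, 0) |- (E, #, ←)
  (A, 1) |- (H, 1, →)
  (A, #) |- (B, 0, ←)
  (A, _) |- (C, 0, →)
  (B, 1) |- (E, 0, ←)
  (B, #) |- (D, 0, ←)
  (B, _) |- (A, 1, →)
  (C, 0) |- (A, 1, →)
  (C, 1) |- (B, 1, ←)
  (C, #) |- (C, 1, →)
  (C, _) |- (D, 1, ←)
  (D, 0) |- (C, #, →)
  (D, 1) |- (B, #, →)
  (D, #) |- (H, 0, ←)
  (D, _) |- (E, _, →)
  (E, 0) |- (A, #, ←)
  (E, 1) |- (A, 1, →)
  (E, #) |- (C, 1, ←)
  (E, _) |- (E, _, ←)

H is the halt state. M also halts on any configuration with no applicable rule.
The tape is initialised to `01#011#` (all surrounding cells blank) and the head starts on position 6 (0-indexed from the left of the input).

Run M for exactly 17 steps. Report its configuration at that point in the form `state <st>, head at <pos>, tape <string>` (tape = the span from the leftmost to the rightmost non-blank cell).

state B, head at 1, tape 0110#000

state=A head=6 tape=_01#011[#]   (A,#)→(B,0,←)
state=B head=5 tape=_01#01[1]0   (B,1)→(E,0,←)
state=E head=4 tape=_01#0[1]00   (E,1)→(A,1,→)
state=A head=5 tape=_01#01[0]0   (A,0)→(E,#,←)
state=E head=4 tape=_01#0[1]#0   (E,1)→(A,1,→)
state=A head=5 tape=_01#01[#]0   (A,#)→(B,0,←)
state=B head=4 tape=_01#0[1]00   (B,1)→(E,0,←)
state=E head=3 tape=_01#[0]000   (E,0)→(A,#,←)
state=A head=2 tape=_01[#]#000   (A,#)→(B,0,←)
state=B head=1 tape=_0[1]0#000   (B,1)→(E,0,←)
state=E head=0 tape=_[0]00#000   (E,0)→(A,#,←)
state=A head=-1 tape=[_]#00#000   (A,_)→(C,0,→)
state=C head=0 tape=0[#]00#000   (C,#)→(C,1,→)
state=C head=1 tape=01[0]0#000   (C,0)→(A,1,→)
state=A head=2 tape=011[0]#000   (A,0)→(E,#,←)
state=E head=1 tape=01[1]##000   (E,1)→(A,1,→)
state=A head=2 tape=011[#]#000   (A,#)→(B,0,←)
state=B head=1 tape=01[1]0#000
After 17 steps: state B, head at 1, tape 0110#000.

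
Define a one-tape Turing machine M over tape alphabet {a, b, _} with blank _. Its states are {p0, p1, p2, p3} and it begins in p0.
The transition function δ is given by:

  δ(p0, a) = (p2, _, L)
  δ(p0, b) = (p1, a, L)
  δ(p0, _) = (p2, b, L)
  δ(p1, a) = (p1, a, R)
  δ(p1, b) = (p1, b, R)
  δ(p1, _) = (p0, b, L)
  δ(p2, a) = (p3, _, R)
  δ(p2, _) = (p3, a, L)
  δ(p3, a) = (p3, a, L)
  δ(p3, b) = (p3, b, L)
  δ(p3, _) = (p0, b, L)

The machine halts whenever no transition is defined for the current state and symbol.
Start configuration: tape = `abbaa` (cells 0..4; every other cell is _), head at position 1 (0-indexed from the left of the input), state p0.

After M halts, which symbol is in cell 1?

state=p0 head=1 tape=a[b]baa_   (p0,b)→(p1,a,L)
state=p1 head=0 tape=[a]abaa_   (p1,a)→(p1,a,R)
state=p1 head=1 tape=a[a]baa_   (p1,a)→(p1,a,R)
state=p1 head=2 tape=aa[b]aa_   (p1,b)→(p1,b,R)
state=p1 head=3 tape=aab[a]a_   (p1,a)→(p1,a,R)
state=p1 head=4 tape=aaba[a]_   (p1,a)→(p1,a,R)
state=p1 head=5 tape=aabaa[_]   (p1,_)→(p0,b,L)
state=p0 head=4 tape=aaba[a]b   (p0,a)→(p2,_,L)
state=p2 head=3 tape=aab[a]_b   (p2,a)→(p3,_,R)
state=p3 head=4 tape=aab_[_]b   (p3,_)→(p0,b,L)
state=p0 head=3 tape=aab[_]bb   (p0,_)→(p2,b,L)
state=p2 head=2 tape=aa[b]bbb
Cell 1 holds a when M halts.

a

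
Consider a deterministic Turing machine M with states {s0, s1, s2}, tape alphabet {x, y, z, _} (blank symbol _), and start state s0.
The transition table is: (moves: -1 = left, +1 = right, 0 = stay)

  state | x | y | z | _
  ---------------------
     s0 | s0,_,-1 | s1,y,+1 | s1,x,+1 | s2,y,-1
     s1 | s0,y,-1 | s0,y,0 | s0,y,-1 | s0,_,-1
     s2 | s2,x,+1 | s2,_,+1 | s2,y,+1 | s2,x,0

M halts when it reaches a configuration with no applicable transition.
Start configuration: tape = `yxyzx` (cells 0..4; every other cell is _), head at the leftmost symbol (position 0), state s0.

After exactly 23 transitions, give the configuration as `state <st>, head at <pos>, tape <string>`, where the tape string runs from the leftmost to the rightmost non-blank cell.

state s1, head at 5, tape yyyyy

state=s0 head=0 tape=[y]xyzx_   (s0,y)→(s1,y,+1)
state=s1 head=1 tape=y[x]yzx_   (s1,x)→(s0,y,-1)
state=s0 head=0 tape=[y]yyzx_   (s0,y)→(s1,y,+1)
state=s1 head=1 tape=y[y]yzx_   (s1,y)→(s0,y,0)
state=s0 head=1 tape=y[y]yzx_   (s0,y)→(s1,y,+1)
state=s1 head=2 tape=yy[y]zx_   (s1,y)→(s0,y,0)
state=s0 head=2 tape=yy[y]zx_   (s0,y)→(s1,y,+1)
state=s1 head=3 tape=yyy[z]x_   (s1,z)→(s0,y,-1)
state=s0 head=2 tape=yy[y]yx_   (s0,y)→(s1,y,+1)
state=s1 head=3 tape=yyy[y]x_   (s1,y)→(s0,y,0)
state=s0 head=3 tape=yyy[y]x_   (s0,y)→(s1,y,+1)
state=s1 head=4 tape=yyyy[x]_   (s1,x)→(s0,y,-1)
state=s0 head=3 tape=yyy[y]y_   (s0,y)→(s1,y,+1)
state=s1 head=4 tape=yyyy[y]_   (s1,y)→(s0,y,0)
state=s0 head=4 tape=yyyy[y]_   (s0,y)→(s1,y,+1)
state=s1 head=5 tape=yyyyy[_]   (s1,_)→(s0,_,-1)
state=s0 head=4 tape=yyyy[y]_   (s0,y)→(s1,y,+1)
state=s1 head=5 tape=yyyyy[_]   (s1,_)→(s0,_,-1)
state=s0 head=4 tape=yyyy[y]_   (s0,y)→(s1,y,+1)
state=s1 head=5 tape=yyyyy[_]   (s1,_)→(s0,_,-1)
state=s0 head=4 tape=yyyy[y]_   (s0,y)→(s1,y,+1)
state=s1 head=5 tape=yyyyy[_]   (s1,_)→(s0,_,-1)
state=s0 head=4 tape=yyyy[y]_   (s0,y)→(s1,y,+1)
state=s1 head=5 tape=yyyyy[_]
After 23 steps: state s1, head at 5, tape yyyyy.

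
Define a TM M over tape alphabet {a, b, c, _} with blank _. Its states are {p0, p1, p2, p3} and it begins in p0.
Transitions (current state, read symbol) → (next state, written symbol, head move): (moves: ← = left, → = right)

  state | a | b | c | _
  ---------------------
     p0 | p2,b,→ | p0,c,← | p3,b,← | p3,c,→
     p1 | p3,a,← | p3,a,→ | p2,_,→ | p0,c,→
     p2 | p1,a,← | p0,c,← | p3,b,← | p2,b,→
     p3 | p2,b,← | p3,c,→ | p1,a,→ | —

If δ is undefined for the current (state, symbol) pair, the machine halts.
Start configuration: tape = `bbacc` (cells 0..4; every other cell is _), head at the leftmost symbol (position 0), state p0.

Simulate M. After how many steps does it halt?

state=p0 head=0 tape=____[b]bacc   (p0,b)→(p0,c,←)
state=p0 head=-1 tape=___[_]cbacc   (p0,_)→(p3,c,→)
state=p3 head=0 tape=___c[c]bacc   (p3,c)→(p1,a,→)
state=p1 head=1 tape=___ca[b]acc   (p1,b)→(p3,a,→)
state=p3 head=2 tape=___caa[a]cc   (p3,a)→(p2,b,←)
state=p2 head=1 tape=___ca[a]bcc   (p2,a)→(p1,a,←)
state=p1 head=0 tape=___c[a]abcc   (p1,a)→(p3,a,←)
state=p3 head=-1 tape=___[c]aabcc   (p3,c)→(p1,a,→)
state=p1 head=0 tape=___a[a]abcc   (p1,a)→(p3,a,←)
state=p3 head=-1 tape=___[a]aabcc   (p3,a)→(p2,b,←)
state=p2 head=-2 tape=__[_]baabcc   (p2,_)→(p2,b,→)
state=p2 head=-1 tape=__b[b]aabcc   (p2,b)→(p0,c,←)
state=p0 head=-2 tape=__[b]caabcc   (p0,b)→(p0,c,←)
state=p0 head=-3 tape=_[_]ccaabcc   (p0,_)→(p3,c,→)
state=p3 head=-2 tape=_c[c]caabcc   (p3,c)→(p1,a,→)
state=p1 head=-1 tape=_ca[c]aabcc   (p1,c)→(p2,_,→)
state=p2 head=0 tape=_ca_[a]abcc   (p2,a)→(p1,a,←)
state=p1 head=-1 tape=_ca[_]aabcc   (p1,_)→(p0,c,→)
state=p0 head=0 tape=_cac[a]abcc   (p0,a)→(p2,b,→)
state=p2 head=1 tape=_cacb[a]bcc   (p2,a)→(p1,a,←)
state=p1 head=0 tape=_cac[b]abcc   (p1,b)→(p3,a,→)
state=p3 head=1 tape=_caca[a]bcc   (p3,a)→(p2,b,←)
state=p2 head=0 tape=_cac[a]bbcc   (p2,a)→(p1,a,←)
state=p1 head=-1 tape=_ca[c]abbcc   (p1,c)→(p2,_,→)
state=p2 head=0 tape=_ca_[a]bbcc   (p2,a)→(p1,a,←)
state=p1 head=-1 tape=_ca[_]abbcc   (p1,_)→(p0,c,→)
state=p0 head=0 tape=_cac[a]bbcc   (p0,a)→(p2,b,→)
state=p2 head=1 tape=_cacb[b]bcc   (p2,b)→(p0,c,←)
state=p0 head=0 tape=_cac[b]cbcc   (p0,b)→(p0,c,←)
state=p0 head=-1 tape=_ca[c]ccbcc   (p0,c)→(p3,b,←)
state=p3 head=-2 tape=_c[a]bccbcc   (p3,a)→(p2,b,←)
state=p2 head=-3 tape=_[c]bbccbcc   (p2,c)→(p3,b,←)
state=p3 head=-4 tape=[_]bbbccbcc
M halts after 32 transitions.

32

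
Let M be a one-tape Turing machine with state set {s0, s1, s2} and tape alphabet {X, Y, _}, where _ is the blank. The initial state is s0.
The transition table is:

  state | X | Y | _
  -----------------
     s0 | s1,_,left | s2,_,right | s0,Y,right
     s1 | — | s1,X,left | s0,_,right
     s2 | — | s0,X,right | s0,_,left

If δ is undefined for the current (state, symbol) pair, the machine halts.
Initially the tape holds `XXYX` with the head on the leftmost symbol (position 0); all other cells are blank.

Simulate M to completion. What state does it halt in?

s2

s0 | _[X]XYX   read X → write _, move left, go to s1
s1 | [_]_XYX   read _ → write _, move right, go to s0
s0 | _[_]XYX   read _ → write Y, move right, go to s0
s0 | _Y[X]YX   read X → write _, move left, go to s1
s1 | _[Y]_YX   read Y → write X, move left, go to s1
s1 | [_]X_YX   read _ → write _, move right, go to s0
s0 | _[X]_YX   read X → write _, move left, go to s1
s1 | [_]__YX   read _ → write _, move right, go to s0
s0 | _[_]_YX   read _ → write Y, move right, go to s0
s0 | _Y[_]YX   read _ → write Y, move right, go to s0
s0 | _YY[Y]X   read Y → write _, move right, go to s2
s2 | _YY_[X]
No transition is defined for (s2, X); M halts in state s2.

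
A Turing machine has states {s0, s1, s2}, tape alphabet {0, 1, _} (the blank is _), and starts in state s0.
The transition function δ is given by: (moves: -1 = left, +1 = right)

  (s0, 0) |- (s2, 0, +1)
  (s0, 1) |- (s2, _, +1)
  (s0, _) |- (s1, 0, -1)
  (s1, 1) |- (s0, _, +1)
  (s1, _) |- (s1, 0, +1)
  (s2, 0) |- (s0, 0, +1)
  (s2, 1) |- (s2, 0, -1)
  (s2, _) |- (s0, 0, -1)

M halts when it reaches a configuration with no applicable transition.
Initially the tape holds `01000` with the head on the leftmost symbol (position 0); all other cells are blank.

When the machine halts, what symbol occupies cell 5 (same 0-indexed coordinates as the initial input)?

0

state=s0 head=0 tape=[0]1000_   (s0,0)→(s2,0,+1)
state=s2 head=1 tape=0[1]000_   (s2,1)→(s2,0,-1)
state=s2 head=0 tape=[0]0000_   (s2,0)→(s0,0,+1)
state=s0 head=1 tape=0[0]000_   (s0,0)→(s2,0,+1)
state=s2 head=2 tape=00[0]00_   (s2,0)→(s0,0,+1)
state=s0 head=3 tape=000[0]0_   (s0,0)→(s2,0,+1)
state=s2 head=4 tape=0000[0]_   (s2,0)→(s0,0,+1)
state=s0 head=5 tape=00000[_]   (s0,_)→(s1,0,-1)
state=s1 head=4 tape=0000[0]0
Cell 5 holds 0 when M halts.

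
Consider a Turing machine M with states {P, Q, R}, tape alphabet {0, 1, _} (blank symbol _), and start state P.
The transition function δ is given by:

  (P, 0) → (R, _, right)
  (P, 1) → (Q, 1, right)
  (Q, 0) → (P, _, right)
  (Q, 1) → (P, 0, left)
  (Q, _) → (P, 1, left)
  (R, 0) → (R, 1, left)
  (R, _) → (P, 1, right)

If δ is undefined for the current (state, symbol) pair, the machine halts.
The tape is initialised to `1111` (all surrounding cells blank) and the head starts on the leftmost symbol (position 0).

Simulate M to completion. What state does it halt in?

state=P head=0 tape=[1]111_   (P,1)→(Q,1,right)
state=Q head=1 tape=1[1]11_   (Q,1)→(P,0,left)
state=P head=0 tape=[1]011_   (P,1)→(Q,1,right)
state=Q head=1 tape=1[0]11_   (Q,0)→(P,_,right)
state=P head=2 tape=1_[1]1_   (P,1)→(Q,1,right)
state=Q head=3 tape=1_1[1]_   (Q,1)→(P,0,left)
state=P head=2 tape=1_[1]0_   (P,1)→(Q,1,right)
state=Q head=3 tape=1_1[0]_   (Q,0)→(P,_,right)
state=P head=4 tape=1_1_[_]
No transition is defined for (P, _); M halts in state P.

P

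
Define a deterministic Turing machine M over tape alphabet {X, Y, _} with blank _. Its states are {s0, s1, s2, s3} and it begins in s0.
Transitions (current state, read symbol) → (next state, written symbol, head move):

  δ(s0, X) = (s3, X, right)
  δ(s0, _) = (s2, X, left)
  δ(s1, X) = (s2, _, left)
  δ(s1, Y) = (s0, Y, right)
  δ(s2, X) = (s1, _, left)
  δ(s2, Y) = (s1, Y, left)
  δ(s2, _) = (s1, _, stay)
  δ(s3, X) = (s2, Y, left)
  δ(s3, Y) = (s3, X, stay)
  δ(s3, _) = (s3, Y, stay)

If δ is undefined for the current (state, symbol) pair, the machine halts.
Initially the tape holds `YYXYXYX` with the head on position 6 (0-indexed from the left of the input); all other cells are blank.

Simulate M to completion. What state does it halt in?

state=s0 head=6 tape=YYXYXY[X]_   (s0,X)→(s3,X,right)
state=s3 head=7 tape=YYXYXYX[_]   (s3,_)→(s3,Y,stay)
state=s3 head=7 tape=YYXYXYX[Y]   (s3,Y)→(s3,X,stay)
state=s3 head=7 tape=YYXYXYX[X]   (s3,X)→(s2,Y,left)
state=s2 head=6 tape=YYXYXY[X]Y   (s2,X)→(s1,_,left)
state=s1 head=5 tape=YYXYX[Y]_Y   (s1,Y)→(s0,Y,right)
state=s0 head=6 tape=YYXYXY[_]Y   (s0,_)→(s2,X,left)
state=s2 head=5 tape=YYXYX[Y]XY   (s2,Y)→(s1,Y,left)
state=s1 head=4 tape=YYXY[X]YXY   (s1,X)→(s2,_,left)
state=s2 head=3 tape=YYX[Y]_YXY   (s2,Y)→(s1,Y,left)
state=s1 head=2 tape=YY[X]Y_YXY   (s1,X)→(s2,_,left)
state=s2 head=1 tape=Y[Y]_Y_YXY   (s2,Y)→(s1,Y,left)
state=s1 head=0 tape=[Y]Y_Y_YXY   (s1,Y)→(s0,Y,right)
state=s0 head=1 tape=Y[Y]_Y_YXY
No transition is defined for (s0, Y); M halts in state s0.

s0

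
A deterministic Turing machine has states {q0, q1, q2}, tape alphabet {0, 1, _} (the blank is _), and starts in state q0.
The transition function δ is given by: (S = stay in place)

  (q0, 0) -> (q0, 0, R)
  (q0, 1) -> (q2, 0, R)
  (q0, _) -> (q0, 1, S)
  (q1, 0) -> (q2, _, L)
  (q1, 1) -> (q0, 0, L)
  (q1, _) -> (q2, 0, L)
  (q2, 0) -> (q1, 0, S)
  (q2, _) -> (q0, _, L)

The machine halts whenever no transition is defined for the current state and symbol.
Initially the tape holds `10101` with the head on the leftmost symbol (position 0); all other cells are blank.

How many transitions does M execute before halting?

20

q0 | __[1]0101   read 1 → write 0, move R, go to q2
q2 | __0[0]101   read 0 → write 0, move S, go to q1
q1 | __0[0]101   read 0 → write _, move L, go to q2
q2 | __[0]_101   read 0 → write 0, move S, go to q1
q1 | __[0]_101   read 0 → write _, move L, go to q2
q2 | _[_]__101   read _ → write _, move L, go to q0
q0 | [_]___101   read _ → write 1, move S, go to q0
q0 | [1]___101   read 1 → write 0, move R, go to q2
q2 | 0[_]__101   read _ → write _, move L, go to q0
q0 | [0]___101   read 0 → write 0, move R, go to q0
q0 | 0[_]__101   read _ → write 1, move S, go to q0
q0 | 0[1]__101   read 1 → write 0, move R, go to q2
q2 | 00[_]_101   read _ → write _, move L, go to q0
q0 | 0[0]__101   read 0 → write 0, move R, go to q0
q0 | 00[_]_101   read _ → write 1, move S, go to q0
q0 | 00[1]_101   read 1 → write 0, move R, go to q2
q2 | 000[_]101   read _ → write _, move L, go to q0
q0 | 00[0]_101   read 0 → write 0, move R, go to q0
q0 | 000[_]101   read _ → write 1, move S, go to q0
q0 | 000[1]101   read 1 → write 0, move R, go to q2
q2 | 0000[1]01
M halts after 20 transitions.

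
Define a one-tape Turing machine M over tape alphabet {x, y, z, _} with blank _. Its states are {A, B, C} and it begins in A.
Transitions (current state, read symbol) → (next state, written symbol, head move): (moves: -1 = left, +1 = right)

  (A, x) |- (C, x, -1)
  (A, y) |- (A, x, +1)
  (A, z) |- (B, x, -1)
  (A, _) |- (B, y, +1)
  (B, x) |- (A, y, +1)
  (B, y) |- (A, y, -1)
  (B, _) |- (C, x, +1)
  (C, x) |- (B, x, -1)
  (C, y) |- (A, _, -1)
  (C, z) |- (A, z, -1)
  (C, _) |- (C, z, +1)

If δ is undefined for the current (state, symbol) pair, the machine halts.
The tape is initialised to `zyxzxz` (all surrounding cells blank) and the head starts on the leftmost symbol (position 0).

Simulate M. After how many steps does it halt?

29

state=A head=0 tape=___[z]yxzxz   (A,z)→(B,x,-1)
state=B head=-1 tape=__[_]xyxzxz   (B,_)→(C,x,+1)
state=C head=0 tape=__x[x]yxzxz   (C,x)→(B,x,-1)
state=B head=-1 tape=__[x]xyxzxz   (B,x)→(A,y,+1)
state=A head=0 tape=__y[x]yxzxz   (A,x)→(C,x,-1)
state=C head=-1 tape=__[y]xyxzxz   (C,y)→(A,_,-1)
state=A head=-2 tape=_[_]_xyxzxz   (A,_)→(B,y,+1)
state=B head=-1 tape=_y[_]xyxzxz   (B,_)→(C,x,+1)
state=C head=0 tape=_yx[x]yxzxz   (C,x)→(B,x,-1)
state=B head=-1 tape=_y[x]xyxzxz   (B,x)→(A,y,+1)
state=A head=0 tape=_yy[x]yxzxz   (A,x)→(C,x,-1)
state=C head=-1 tape=_y[y]xyxzxz   (C,y)→(A,_,-1)
state=A head=-2 tape=_[y]_xyxzxz   (A,y)→(A,x,+1)
state=A head=-1 tape=_x[_]xyxzxz   (A,_)→(B,y,+1)
state=B head=0 tape=_xy[x]yxzxz   (B,x)→(A,y,+1)
state=A head=1 tape=_xyy[y]xzxz   (A,y)→(A,x,+1)
state=A head=2 tape=_xyyx[x]zxz   (A,x)→(C,x,-1)
state=C head=1 tape=_xyy[x]xzxz   (C,x)→(B,x,-1)
state=B head=0 tape=_xy[y]xxzxz   (B,y)→(A,y,-1)
state=A head=-1 tape=_x[y]yxxzxz   (A,y)→(A,x,+1)
state=A head=0 tape=_xx[y]xxzxz   (A,y)→(A,x,+1)
state=A head=1 tape=_xxx[x]xzxz   (A,x)→(C,x,-1)
state=C head=0 tape=_xx[x]xxzxz   (C,x)→(B,x,-1)
state=B head=-1 tape=_x[x]xxxzxz   (B,x)→(A,y,+1)
state=A head=0 tape=_xy[x]xxzxz   (A,x)→(C,x,-1)
state=C head=-1 tape=_x[y]xxxzxz   (C,y)→(A,_,-1)
state=A head=-2 tape=_[x]_xxxzxz   (A,x)→(C,x,-1)
state=C head=-3 tape=[_]x_xxxzxz   (C,_)→(C,z,+1)
state=C head=-2 tape=z[x]_xxxzxz   (C,x)→(B,x,-1)
state=B head=-3 tape=[z]x_xxxzxz
M halts after 29 transitions.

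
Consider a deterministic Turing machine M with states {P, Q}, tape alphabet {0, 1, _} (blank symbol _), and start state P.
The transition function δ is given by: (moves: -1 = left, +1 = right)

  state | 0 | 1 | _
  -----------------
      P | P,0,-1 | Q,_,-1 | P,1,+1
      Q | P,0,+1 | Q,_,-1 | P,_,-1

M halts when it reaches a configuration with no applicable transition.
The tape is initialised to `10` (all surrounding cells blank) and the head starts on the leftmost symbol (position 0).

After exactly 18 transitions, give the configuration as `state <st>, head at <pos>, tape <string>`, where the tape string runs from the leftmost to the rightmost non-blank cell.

state Q, head at -2, tape 111__0

state=P head=0 tape=____[1]0   (P,1)→(Q,_,-1)
state=Q head=-1 tape=___[_]_0   (Q,_)→(P,_,-1)
state=P head=-2 tape=__[_]__0   (P,_)→(P,1,+1)
state=P head=-1 tape=__1[_]_0   (P,_)→(P,1,+1)
state=P head=0 tape=__11[_]0   (P,_)→(P,1,+1)
state=P head=1 tape=__111[0]   (P,0)→(P,0,-1)
state=P head=0 tape=__11[1]0   (P,1)→(Q,_,-1)
state=Q head=-1 tape=__1[1]_0   (Q,1)→(Q,_,-1)
state=Q head=-2 tape=__[1]__0   (Q,1)→(Q,_,-1)
state=Q head=-3 tape=_[_]___0   (Q,_)→(P,_,-1)
state=P head=-4 tape=[_]____0   (P,_)→(P,1,+1)
state=P head=-3 tape=1[_]___0   (P,_)→(P,1,+1)
state=P head=-2 tape=11[_]__0   (P,_)→(P,1,+1)
state=P head=-1 tape=111[_]_0   (P,_)→(P,1,+1)
state=P head=0 tape=1111[_]0   (P,_)→(P,1,+1)
state=P head=1 tape=11111[0]   (P,0)→(P,0,-1)
state=P head=0 tape=1111[1]0   (P,1)→(Q,_,-1)
state=Q head=-1 tape=111[1]_0   (Q,1)→(Q,_,-1)
state=Q head=-2 tape=11[1]__0
After 18 steps: state Q, head at -2, tape 111__0.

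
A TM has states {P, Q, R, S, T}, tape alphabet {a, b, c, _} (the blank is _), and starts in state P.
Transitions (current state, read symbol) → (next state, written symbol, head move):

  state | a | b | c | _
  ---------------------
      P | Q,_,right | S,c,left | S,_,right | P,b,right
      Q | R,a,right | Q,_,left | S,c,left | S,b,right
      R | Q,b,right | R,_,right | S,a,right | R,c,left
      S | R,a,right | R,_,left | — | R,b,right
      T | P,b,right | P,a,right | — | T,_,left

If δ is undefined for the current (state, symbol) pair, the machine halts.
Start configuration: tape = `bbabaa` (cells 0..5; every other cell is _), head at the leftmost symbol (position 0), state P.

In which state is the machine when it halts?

P | _[b]babaa_   read b → write c, move left, go to S
S | [_]cbabaa_   read _ → write b, move right, go to R
R | b[c]babaa_   read c → write a, move right, go to S
S | ba[b]abaa_   read b → write _, move left, go to R
R | b[a]_abaa_   read a → write b, move right, go to Q
Q | bb[_]abaa_   read _ → write b, move right, go to S
S | bbb[a]baa_   read a → write a, move right, go to R
R | bbba[b]aa_   read b → write _, move right, go to R
R | bbba_[a]a_   read a → write b, move right, go to Q
Q | bbba_b[a]_   read a → write a, move right, go to R
R | bbba_ba[_]   read _ → write c, move left, go to R
R | bbba_b[a]c   read a → write b, move right, go to Q
Q | bbba_bb[c]   read c → write c, move left, go to S
S | bbba_b[b]c   read b → write _, move left, go to R
R | bbba_[b]_c   read b → write _, move right, go to R
R | bbba__[_]c   read _ → write c, move left, go to R
R | bbba_[_]cc   read _ → write c, move left, go to R
R | bbba[_]ccc   read _ → write c, move left, go to R
R | bbb[a]cccc   read a → write b, move right, go to Q
Q | bbbb[c]ccc   read c → write c, move left, go to S
S | bbb[b]cccc   read b → write _, move left, go to R
R | bb[b]_cccc   read b → write _, move right, go to R
R | bb_[_]cccc   read _ → write c, move left, go to R
R | bb[_]ccccc   read _ → write c, move left, go to R
R | b[b]cccccc   read b → write _, move right, go to R
R | b_[c]ccccc   read c → write a, move right, go to S
S | b_a[c]cccc
No transition is defined for (S, c); M halts in state S.

S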